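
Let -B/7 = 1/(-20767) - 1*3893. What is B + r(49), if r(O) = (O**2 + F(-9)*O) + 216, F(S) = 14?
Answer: 634514925/20767 ≈ 30554.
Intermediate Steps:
r(O) = 216 + O**2 + 14*O (r(O) = (O**2 + 14*O) + 216 = 216 + O**2 + 14*O)
B = 565921524/20767 (B = -7*(1/(-20767) - 1*3893) = -7*(-1/20767 - 3893) = -7*(-80845932/20767) = 565921524/20767 ≈ 27251.)
B + r(49) = 565921524/20767 + (216 + 49**2 + 14*49) = 565921524/20767 + (216 + 2401 + 686) = 565921524/20767 + 3303 = 634514925/20767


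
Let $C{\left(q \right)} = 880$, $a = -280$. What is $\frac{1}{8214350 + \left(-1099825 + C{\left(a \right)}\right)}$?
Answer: $\frac{1}{7115405} \approx 1.4054 \cdot 10^{-7}$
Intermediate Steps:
$\frac{1}{8214350 + \left(-1099825 + C{\left(a \right)}\right)} = \frac{1}{8214350 + \left(-1099825 + 880\right)} = \frac{1}{8214350 - 1098945} = \frac{1}{7115405}$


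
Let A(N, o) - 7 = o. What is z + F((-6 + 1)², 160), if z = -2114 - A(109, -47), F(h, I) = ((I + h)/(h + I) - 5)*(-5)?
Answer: -2054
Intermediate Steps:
A(N, o) = 7 + o
F(h, I) = 20 (F(h, I) = ((I + h)/(I + h) - 5)*(-5) = (1 - 5)*(-5) = -4*(-5) = 20)
z = -2074 (z = -2114 - (7 - 47) = -2114 - 1*(-40) = -2114 + 40 = -2074)
z + F((-6 + 1)², 160) = -2074 + 20 = -2054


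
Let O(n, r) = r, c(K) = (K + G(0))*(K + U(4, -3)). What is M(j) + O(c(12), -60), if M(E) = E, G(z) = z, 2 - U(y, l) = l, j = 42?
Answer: -18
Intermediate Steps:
U(y, l) = 2 - l
c(K) = K*(5 + K) (c(K) = (K + 0)*(K + (2 - 1*(-3))) = K*(K + (2 + 3)) = K*(K + 5) = K*(5 + K))
M(j) + O(c(12), -60) = 42 - 60 = -18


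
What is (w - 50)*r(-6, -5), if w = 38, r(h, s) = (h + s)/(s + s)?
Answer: -66/5 ≈ -13.200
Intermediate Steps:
r(h, s) = (h + s)/(2*s) (r(h, s) = (h + s)/((2*s)) = (h + s)*(1/(2*s)) = (h + s)/(2*s))
(w - 50)*r(-6, -5) = (38 - 50)*((½)*(-6 - 5)/(-5)) = -6*(-1)*(-11)/5 = -12*11/10 = -66/5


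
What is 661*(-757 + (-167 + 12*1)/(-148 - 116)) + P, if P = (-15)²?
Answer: -131937673/264 ≈ -4.9976e+5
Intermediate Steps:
P = 225
661*(-757 + (-167 + 12*1)/(-148 - 116)) + P = 661*(-757 + (-167 + 12*1)/(-148 - 116)) + 225 = 661*(-757 + (-167 + 12)/(-264)) + 225 = 661*(-757 - 155*(-1/264)) + 225 = 661*(-757 + 155/264) + 225 = 661*(-199693/264) + 225 = -131997073/264 + 225 = -131937673/264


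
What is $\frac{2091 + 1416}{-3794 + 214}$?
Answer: $- \frac{3507}{3580} \approx -0.97961$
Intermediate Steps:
$\frac{2091 + 1416}{-3794 + 214} = \frac{3507}{-3580} = 3507 \left(- \frac{1}{3580}\right) = - \frac{3507}{3580}$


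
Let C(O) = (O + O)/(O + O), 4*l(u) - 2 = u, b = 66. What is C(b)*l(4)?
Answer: 3/2 ≈ 1.5000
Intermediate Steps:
l(u) = ½ + u/4
C(O) = 1 (C(O) = (2*O)/((2*O)) = (2*O)*(1/(2*O)) = 1)
C(b)*l(4) = 1*(½ + (¼)*4) = 1*(½ + 1) = 1*(3/2) = 3/2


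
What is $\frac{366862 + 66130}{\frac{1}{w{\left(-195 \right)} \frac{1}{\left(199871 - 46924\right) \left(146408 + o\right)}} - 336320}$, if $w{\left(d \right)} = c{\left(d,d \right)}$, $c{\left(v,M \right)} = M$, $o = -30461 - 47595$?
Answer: $- \frac{879515}{109581414} \approx -0.0080261$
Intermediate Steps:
$o = -78056$ ($o = -30461 - 47595 = -78056$)
$w{\left(d \right)} = d$
$\frac{366862 + 66130}{\frac{1}{w{\left(-195 \right)} \frac{1}{\left(199871 - 46924\right) \left(146408 + o\right)}} - 336320} = \frac{366862 + 66130}{\frac{1}{\left(-195\right) \frac{1}{\left(199871 - 46924\right) \left(146408 - 78056\right)}} - 336320} = \frac{432992}{\frac{1}{\left(-195\right) \frac{1}{152947 \cdot 68352}} - 336320} = \frac{432992}{\frac{1}{\left(-195\right) \frac{1}{10454233344}} - 336320} = \frac{432992}{\frac{1}{- \frac{65}{3484744448}} - 336320} = \frac{432992}{- \frac{3484744448}{65} - 336320} = \frac{432992}{- \frac{3506605248}{65}} = 432992 \left(- \frac{65}{3506605248}\right) = - \frac{879515}{109581414}$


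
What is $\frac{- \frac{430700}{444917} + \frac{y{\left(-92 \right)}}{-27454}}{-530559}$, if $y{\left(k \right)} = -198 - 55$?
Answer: $\frac{1301319311}{720071804947418} \approx 1.8072 \cdot 10^{-6}$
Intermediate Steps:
$y{\left(k \right)} = -253$
$\frac{- \frac{430700}{444917} + \frac{y{\left(-92 \right)}}{-27454}}{-530559} = \frac{- \frac{430700}{444917} - \frac{253}{-27454}}{-530559} = \left(\left(-430700\right) \frac{1}{444917} - - \frac{253}{27454}\right) \left(- \frac{1}{530559}\right) = \left(- \frac{430700}{444917} + \frac{253}{27454}\right) \left(- \frac{1}{530559}\right) = \left(- \frac{11711873799}{12214751318}\right) \left(- \frac{1}{530559}\right) = \frac{1301319311}{720071804947418}$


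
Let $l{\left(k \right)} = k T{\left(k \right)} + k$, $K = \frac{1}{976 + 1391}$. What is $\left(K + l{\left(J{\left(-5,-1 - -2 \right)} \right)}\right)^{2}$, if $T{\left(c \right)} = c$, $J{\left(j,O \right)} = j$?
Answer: $\frac{2241170281}{5602689} \approx 400.02$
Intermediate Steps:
$K = \frac{1}{2367} \approx 0.00042248$
$l{\left(k \right)} = k + k^{2}$ ($l{\left(k \right)} = k k + k = k^{2} + k = k + k^{2}$)
$\left(K + l{\left(J{\left(-5,-1 - -2 \right)} \right)}\right)^{2} = \left(\frac{1}{2367} - 5 \left(1 - 5\right)\right)^{2} = \left(\frac{1}{2367} - -20\right)^{2} = \left(\frac{1}{2367} + 20\right)^{2} = \left(\frac{47341}{2367}\right)^{2} = \frac{2241170281}{5602689}$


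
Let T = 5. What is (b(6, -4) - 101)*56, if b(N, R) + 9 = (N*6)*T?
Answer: 3920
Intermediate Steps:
b(N, R) = -9 + 30*N (b(N, R) = -9 + (N*6)*5 = -9 + (6*N)*5 = -9 + 30*N)
(b(6, -4) - 101)*56 = ((-9 + 30*6) - 101)*56 = ((-9 + 180) - 101)*56 = (171 - 101)*56 = 70*56 = 3920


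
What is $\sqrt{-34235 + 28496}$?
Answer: $i \sqrt{5739} \approx 75.756 i$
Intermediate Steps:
$\sqrt{-34235 + 28496} = \sqrt{-5739} = i \sqrt{5739}$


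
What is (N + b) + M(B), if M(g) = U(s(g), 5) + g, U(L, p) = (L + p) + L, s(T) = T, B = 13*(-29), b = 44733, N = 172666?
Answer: 216273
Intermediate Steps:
B = -377
U(L, p) = p + 2*L
M(g) = 5 + 3*g (M(g) = (5 + 2*g) + g = 5 + 3*g)
(N + b) + M(B) = (172666 + 44733) + (5 + 3*(-377)) = 217399 + (5 - 1131) = 217399 - 1126 = 216273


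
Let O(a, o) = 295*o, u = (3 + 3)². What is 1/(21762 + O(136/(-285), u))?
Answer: 1/32382 ≈ 3.0881e-5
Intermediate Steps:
u = 36 (u = 6² = 36)
1/(21762 + O(136/(-285), u)) = 1/(21762 + 295*36) = 1/(21762 + 10620) = 1/32382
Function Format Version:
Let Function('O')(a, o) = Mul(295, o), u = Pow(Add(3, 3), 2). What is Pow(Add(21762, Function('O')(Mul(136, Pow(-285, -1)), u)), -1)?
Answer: Rational(1, 32382) ≈ 3.0881e-5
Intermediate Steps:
u = 36 (u = Pow(6, 2) = 36)
Pow(Add(21762, Function('O')(Mul(136, Pow(-285, -1)), u)), -1) = Pow(Add(21762, Mul(295, 36)), -1) = Pow(Add(21762, 10620), -1) = Pow(32382, -1) = Rational(1, 32382)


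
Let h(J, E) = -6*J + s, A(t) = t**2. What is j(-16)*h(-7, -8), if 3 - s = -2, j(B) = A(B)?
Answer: 12032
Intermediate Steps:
j(B) = B**2
s = 5 (s = 3 - 1*(-2) = 3 + 2 = 5)
h(J, E) = 5 - 6*J (h(J, E) = -6*J + 5 = 5 - 6*J)
j(-16)*h(-7, -8) = (-16)**2*(5 - 6*(-7)) = 256*(5 + 42) = 256*47 = 12032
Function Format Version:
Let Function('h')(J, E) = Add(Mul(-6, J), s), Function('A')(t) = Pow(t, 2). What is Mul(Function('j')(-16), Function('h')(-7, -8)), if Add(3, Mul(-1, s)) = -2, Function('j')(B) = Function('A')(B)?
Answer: 12032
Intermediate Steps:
Function('j')(B) = Pow(B, 2)
s = 5 (s = Add(3, Mul(-1, -2)) = Add(3, 2) = 5)
Function('h')(J, E) = Add(5, Mul(-6, J)) (Function('h')(J, E) = Add(Mul(-6, J), 5) = Add(5, Mul(-6, J)))
Mul(Function('j')(-16), Function('h')(-7, -8)) = Mul(Pow(-16, 2), Add(5, Mul(-6, -7))) = Mul(256, Add(5, 42)) = Mul(256, 47) = 12032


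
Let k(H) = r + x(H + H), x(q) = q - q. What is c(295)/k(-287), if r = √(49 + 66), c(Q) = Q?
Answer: 59*√115/23 ≈ 27.509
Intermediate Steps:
x(q) = 0
r = √115 ≈ 10.724
k(H) = √115 (k(H) = √115 + 0 = √115)
c(295)/k(-287) = 295/(√115) = 295*(√115/115) = 59*√115/23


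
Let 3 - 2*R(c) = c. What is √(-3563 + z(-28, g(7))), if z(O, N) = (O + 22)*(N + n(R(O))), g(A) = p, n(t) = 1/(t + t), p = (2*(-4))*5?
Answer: I*√3193589/31 ≈ 57.647*I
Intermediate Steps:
R(c) = 3/2 - c/2
p = -40 (p = -8*5 = -40)
n(t) = 1/(2*t)
g(A) = -40
z(O, N) = (22 + O)*(N + 1/(2*(3/2 - O/2))) (z(O, N) = (O + 22)*(N + 1/(2*(3/2 - O/2))) = (22 + O)*(N + 1/(2*(3/2 - O/2))))
√(-3563 + z(-28, g(7))) = √(-3563 + (-22 - 1*(-28) - 40*(-3 - 28)*(22 - 28))/(-3 - 28)) = √(-3563 + (-22 + 28 - 40*(-31)*(-6))/(-31)) = √(-3563 - (-22 + 28 - 7440)/31) = √(-3563 - 1/31*(-7434)) = √(-3563 + 7434/31) = √(-103019/31) = I*√3193589/31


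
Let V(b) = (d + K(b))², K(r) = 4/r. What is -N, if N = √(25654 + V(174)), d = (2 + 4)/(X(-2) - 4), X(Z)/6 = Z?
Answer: -√12427268089/696 ≈ -160.17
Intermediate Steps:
X(Z) = 6*Z
d = -3/8 (d = (2 + 4)/(6*(-2) - 4) = 6/(-12 - 4) = 6/(-16) = 6*(-1/16) = -3/8 ≈ -0.37500)
V(b) = (-3/8 + 4/b)²
N = √12427268089/696 (N = √(25654 + (1/64)*(-32 + 3*174)²/174²) = √(25654 + (1/64)*(1/30276)*(-32 + 522)²) = √(25654 + (1/64)*(1/30276)*490²) = √(25654 + (1/64)*(1/30276)*240100) = √(25654 + 60025/484416) = √(12427268089/484416) = √12427268089/696 ≈ 160.17)
-N = -√12427268089/696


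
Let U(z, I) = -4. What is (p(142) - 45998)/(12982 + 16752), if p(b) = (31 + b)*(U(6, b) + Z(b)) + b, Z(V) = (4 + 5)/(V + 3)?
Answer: -6747903/4311430 ≈ -1.5651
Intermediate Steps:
Z(V) = 9/(3 + V)
p(b) = b + (-4 + 9/(3 + b))*(31 + b) (p(b) = (31 + b)*(-4 + 9/(3 + b)) + b = (-4 + 9/(3 + b))*(31 + b) + b = b + (-4 + 9/(3 + b))*(31 + b))
(p(142) - 45998)/(12982 + 16752) = ((-93 - 124*142 - 3*142**2)/(3 + 142) - 45998)/(12982 + 16752) = ((-93 - 17608 - 3*20164)/145 - 45998)/29734 = ((-93 - 17608 - 60492)/145 - 45998)*(1/29734) = ((1/145)*(-78193) - 45998)*(1/29734) = (-78193/145 - 45998)*(1/29734) = -6747903/145*1/29734 = -6747903/4311430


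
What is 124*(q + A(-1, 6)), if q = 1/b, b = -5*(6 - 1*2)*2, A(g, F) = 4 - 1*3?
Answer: 1209/10 ≈ 120.90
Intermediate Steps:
A(g, F) = 1 (A(g, F) = 4 - 3 = 1)
b = -40 (b = -5*(6 - 2)*2 = -5*4*2 = -20*2 = -40)
q = -1/40 (q = 1/(-40) = -1/40 ≈ -0.025000)
124*(q + A(-1, 6)) = 124*(-1/40 + 1) = 124*(39/40) = 1209/10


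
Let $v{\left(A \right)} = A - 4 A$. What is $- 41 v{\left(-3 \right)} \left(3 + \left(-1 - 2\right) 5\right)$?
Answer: $4428$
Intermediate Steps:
$v{\left(A \right)} = - 3 A$
$- 41 v{\left(-3 \right)} \left(3 + \left(-1 - 2\right) 5\right) = - 41 \left(\left(-3\right) \left(-3\right)\right) \left(3 + \left(-1 - 2\right) 5\right) = \left(-41\right) 9 \left(3 - 15\right) = - 369 \left(3 - 15\right) = \left(-369\right) \left(-12\right) = 4428$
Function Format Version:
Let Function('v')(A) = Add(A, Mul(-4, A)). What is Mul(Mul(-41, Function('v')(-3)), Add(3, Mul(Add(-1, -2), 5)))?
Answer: 4428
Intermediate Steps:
Function('v')(A) = Mul(-3, A)
Mul(Mul(-41, Function('v')(-3)), Add(3, Mul(Add(-1, -2), 5))) = Mul(Mul(-41, Mul(-3, -3)), Add(3, Mul(Add(-1, -2), 5))) = Mul(Mul(-41, 9), Add(3, Mul(-3, 5))) = Mul(-369, Add(3, -15)) = Mul(-369, -12) = 4428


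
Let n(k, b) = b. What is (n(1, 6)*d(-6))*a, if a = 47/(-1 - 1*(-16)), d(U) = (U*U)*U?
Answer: -20304/5 ≈ -4060.8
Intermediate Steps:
d(U) = U³ (d(U) = U²*U = U³)
a = 47/15 (a = 47/(-1 + 16) = 47/15 ≈ 3.1333)
(n(1, 6)*d(-6))*a = (6*(-6)³)*(47/15) = (6*(-216))*(47/15) = -1296*47/15 = -20304/5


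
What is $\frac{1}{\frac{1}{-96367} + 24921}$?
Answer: $\frac{96367}{2401562006} \approx 4.0127 \cdot 10^{-5}$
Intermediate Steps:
$\frac{1}{\frac{1}{-96367} + 24921} = \frac{1}{- \frac{1}{96367} + 24921} = \frac{1}{\frac{2401562006}{96367}} = \frac{96367}{2401562006}$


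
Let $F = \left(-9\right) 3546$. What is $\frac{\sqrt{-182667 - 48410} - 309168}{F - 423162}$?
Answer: $\frac{8588}{12641} - \frac{i \sqrt{231077}}{455076} \approx 0.67938 - 0.0010563 i$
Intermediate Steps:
$F = -31914$
$\frac{\sqrt{-182667 - 48410} - 309168}{F - 423162} = \frac{\sqrt{-182667 - 48410} - 309168}{-31914 - 423162} = \frac{\sqrt{-231077} - 309168}{-455076} = \left(i \sqrt{231077} - 309168\right) \left(- \frac{1}{455076}\right) = \left(-309168 + i \sqrt{231077}\right) \left(- \frac{1}{455076}\right) = \frac{8588}{12641} - \frac{i \sqrt{231077}}{455076}$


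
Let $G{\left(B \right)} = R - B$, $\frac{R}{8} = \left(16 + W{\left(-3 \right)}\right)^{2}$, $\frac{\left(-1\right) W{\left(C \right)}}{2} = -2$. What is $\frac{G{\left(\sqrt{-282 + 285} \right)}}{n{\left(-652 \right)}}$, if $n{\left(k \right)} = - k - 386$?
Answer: $\frac{1600}{133} - \frac{\sqrt{3}}{266} \approx 12.024$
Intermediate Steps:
$W{\left(C \right)} = 4$ ($W{\left(C \right)} = \left(-2\right) \left(-2\right) = 4$)
$R = 3200$ ($R = 8 \left(16 + 4\right)^{2} = 8 \cdot 20^{2} = 8 \cdot 400 = 3200$)
$G{\left(B \right)} = 3200 - B$
$n{\left(k \right)} = -386 - k$ ($n{\left(k \right)} = - k - 386 = -386 - k$)
$\frac{G{\left(\sqrt{-282 + 285} \right)}}{n{\left(-652 \right)}} = \frac{3200 - \sqrt{-282 + 285}}{-386 - -652} = \frac{3200 - \sqrt{3}}{-386 + 652} = \frac{3200 - \sqrt{3}}{266} = \left(3200 - \sqrt{3}\right) \frac{1}{266} = \frac{1600}{133} - \frac{\sqrt{3}}{266}$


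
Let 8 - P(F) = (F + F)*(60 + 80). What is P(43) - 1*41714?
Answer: -53746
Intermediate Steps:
P(F) = 8 - 280*F (P(F) = 8 - (F + F)*(60 + 80) = 8 - 2*F*140 = 8 - 280*F)
P(43) - 1*41714 = (8 - 280*43) - 1*41714 = (8 - 12040) - 41714 = -12032 - 41714 = -53746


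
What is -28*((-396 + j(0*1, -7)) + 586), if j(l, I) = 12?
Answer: -5656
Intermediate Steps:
-28*((-396 + j(0*1, -7)) + 586) = -28*((-396 + 12) + 586) = -28*(-384 + 586) = -28*202 = -5656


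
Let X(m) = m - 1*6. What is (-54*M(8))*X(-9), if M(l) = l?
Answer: 6480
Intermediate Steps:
X(m) = -6 + m (X(m) = m - 6 = -6 + m)
(-54*M(8))*X(-9) = (-54*8)*(-6 - 9) = -432*(-15) = 6480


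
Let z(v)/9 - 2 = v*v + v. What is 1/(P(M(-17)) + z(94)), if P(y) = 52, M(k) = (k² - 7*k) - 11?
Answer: 1/80440 ≈ 1.2432e-5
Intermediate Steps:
M(k) = -11 + k² - 7*k
z(v) = 18 + 9*v + 9*v² (z(v) = 18 + 9*(v*v + v) = 18 + 9*(v² + v) = 18 + 9*(v + v²) = 18 + (9*v + 9*v²) = 18 + 9*v + 9*v²)
1/(P(M(-17)) + z(94)) = 1/(52 + (18 + 9*94 + 9*94²)) = 1/(52 + (18 + 846 + 9*8836)) = 1/(52 + (18 + 846 + 79524)) = 1/(52 + 80388) = 1/80440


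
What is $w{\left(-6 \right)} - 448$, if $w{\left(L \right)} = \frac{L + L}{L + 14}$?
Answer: $- \frac{899}{2} \approx -449.5$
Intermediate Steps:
$w{\left(L \right)} = \frac{2 L}{14 + L}$
$w{\left(-6 \right)} - 448 = 2 \left(-6\right) \frac{1}{14 - 6} - 448 = 2 \left(-6\right) \frac{1}{8} - 448 = - \frac{3}{2} - 448 = - \frac{899}{2}$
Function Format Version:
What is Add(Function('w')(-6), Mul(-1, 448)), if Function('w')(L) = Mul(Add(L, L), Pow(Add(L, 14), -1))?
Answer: Rational(-899, 2) ≈ -449.50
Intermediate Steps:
Function('w')(L) = Mul(2, L, Pow(Add(14, L), -1)) (Function('w')(L) = Mul(Mul(2, L), Pow(Add(14, L), -1)) = Mul(2, L, Pow(Add(14, L), -1)))
Add(Function('w')(-6), Mul(-1, 448)) = Add(Mul(2, -6, Pow(Add(14, -6), -1)), Mul(-1, 448)) = Add(Mul(2, -6, Pow(8, -1)), -448) = Add(Mul(2, -6, Rational(1, 8)), -448) = Add(Rational(-3, 2), -448) = Rational(-899, 2)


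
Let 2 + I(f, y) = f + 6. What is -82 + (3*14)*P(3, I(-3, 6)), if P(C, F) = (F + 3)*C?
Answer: 422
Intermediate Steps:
I(f, y) = 4 + f (I(f, y) = -2 + (f + 6) = -2 + (6 + f) = 4 + f)
P(C, F) = C*(3 + F) (P(C, F) = (3 + F)*C = C*(3 + F))
-82 + (3*14)*P(3, I(-3, 6)) = -82 + (3*14)*(3*(3 + (4 - 3))) = -82 + 42*(3*(3 + 1)) = -82 + 42*(3*4) = -82 + 42*12 = -82 + 504 = 422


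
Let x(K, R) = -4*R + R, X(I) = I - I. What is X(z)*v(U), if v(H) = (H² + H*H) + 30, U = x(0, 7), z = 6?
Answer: 0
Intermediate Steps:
X(I) = 0
x(K, R) = -3*R
U = -21 (U = -3*7 = -21)
v(H) = 30 + 2*H² (v(H) = (H² + H²) + 30 = 2*H² + 30 = 30 + 2*H²)
X(z)*v(U) = 0*(30 + 2*(-21)²) = 0*(30 + 2*441) = 0*(30 + 882) = 0*912 = 0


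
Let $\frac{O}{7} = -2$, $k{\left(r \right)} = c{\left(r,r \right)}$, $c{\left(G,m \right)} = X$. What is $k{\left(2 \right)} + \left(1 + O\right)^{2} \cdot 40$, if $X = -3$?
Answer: $6757$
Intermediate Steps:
$c{\left(G,m \right)} = -3$
$k{\left(r \right)} = -3$
$O = -14$ ($O = 7 \left(-2\right) = -14$)
$k{\left(2 \right)} + \left(1 + O\right)^{2} \cdot 40 = -3 + \left(1 - 14\right)^{2} \cdot 40 = -3 + \left(-13\right)^{2} \cdot 40 = -3 + 169 \cdot 40 = -3 + 6760 = 6757$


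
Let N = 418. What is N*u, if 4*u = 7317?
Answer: 1529253/2 ≈ 7.6463e+5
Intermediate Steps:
u = 7317/4 (u = (¼)*7317 = 7317/4 ≈ 1829.3)
N*u = 418*(7317/4) = 1529253/2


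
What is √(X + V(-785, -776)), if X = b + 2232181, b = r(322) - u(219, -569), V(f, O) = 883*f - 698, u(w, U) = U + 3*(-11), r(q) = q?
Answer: 78*√253 ≈ 1240.7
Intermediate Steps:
u(w, U) = -33 + U (u(w, U) = U - 33 = -33 + U)
V(f, O) = -698 + 883*f
b = 924 (b = 322 - (-33 - 569) = 322 - 1*(-602) = 322 + 602 = 924)
X = 2233105 (X = 924 + 2232181 = 2233105)
√(X + V(-785, -776)) = √(2233105 + (-698 + 883*(-785))) = √(2233105 + (-698 - 693155)) = √(2233105 - 693853) = √1539252 = 78*√253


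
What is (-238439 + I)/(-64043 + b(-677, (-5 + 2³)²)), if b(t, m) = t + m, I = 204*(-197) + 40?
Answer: 278587/64711 ≈ 4.3051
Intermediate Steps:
I = -40148 (I = -40188 + 40 = -40148)
b(t, m) = m + t
(-238439 + I)/(-64043 + b(-677, (-5 + 2³)²)) = (-238439 - 40148)/(-64043 + ((-5 + 2³)² - 677)) = -278587/(-64043 + ((-5 + 8)² - 677)) = -278587/(-64043 + (3² - 677)) = -278587/(-64043 + (9 - 677)) = -278587/(-64043 - 668) = -278587/(-64711) = -278587*(-1/64711) = 278587/64711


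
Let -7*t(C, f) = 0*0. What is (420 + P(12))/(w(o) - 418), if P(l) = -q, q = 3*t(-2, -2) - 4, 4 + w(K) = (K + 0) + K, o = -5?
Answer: -53/54 ≈ -0.98148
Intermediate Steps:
t(C, f) = 0 (t(C, f) = -0*0 = -⅐*0 = 0)
w(K) = -4 + 2*K (w(K) = -4 + ((K + 0) + K) = -4 + (K + K) = -4 + 2*K)
q = -4 (q = 3*0 - 4 = 0 - 4 = -4)
P(l) = 4 (P(l) = -1*(-4) = 4)
(420 + P(12))/(w(o) - 418) = (420 + 4)/((-4 + 2*(-5)) - 418) = 424/((-4 - 10) - 418) = 424/(-14 - 418) = 424/(-432) = 424*(-1/432) = -53/54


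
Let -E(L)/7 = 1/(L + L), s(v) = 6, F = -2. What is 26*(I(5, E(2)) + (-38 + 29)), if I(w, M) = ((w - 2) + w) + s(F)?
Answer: 130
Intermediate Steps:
E(L) = -7/(2*L) (E(L) = -7/(L + L) = -7*1/(2*L) = -7/(2*L))
I(w, M) = 4 + 2*w (I(w, M) = ((w - 2) + w) + 6 = ((-2 + w) + w) + 6 = (-2 + 2*w) + 6 = 4 + 2*w)
26*(I(5, E(2)) + (-38 + 29)) = 26*((4 + 2*5) + (-38 + 29)) = 26*((4 + 10) - 9) = 26*(14 - 9) = 26*5 = 130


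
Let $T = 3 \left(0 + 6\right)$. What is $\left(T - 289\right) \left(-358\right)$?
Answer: $97018$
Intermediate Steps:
$T = 18$ ($T = 3 \cdot 6 = 18$)
$\left(T - 289\right) \left(-358\right) = \left(18 - 289\right) \left(-358\right) = \left(-271\right) \left(-358\right) = 97018$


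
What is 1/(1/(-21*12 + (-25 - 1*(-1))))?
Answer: -276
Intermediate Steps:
1/(1/(-21*12 + (-25 - 1*(-1)))) = 1/(1/(-252 + (-25 + 1))) = 1/(1/(-252 - 24)) = 1/(1/(-276)) = 1/(-1/276) = -276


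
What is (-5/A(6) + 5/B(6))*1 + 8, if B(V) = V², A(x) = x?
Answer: 263/36 ≈ 7.3056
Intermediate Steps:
(-5/A(6) + 5/B(6))*1 + 8 = (-5/6 + 5/(6²))*1 + 8 = (-5*⅙ + 5/36)*1 + 8 = (-⅚ + 5*(1/36))*1 + 8 = (-⅚ + 5/36)*1 + 8 = -25/36*1 + 8 = -25/36 + 8 = 263/36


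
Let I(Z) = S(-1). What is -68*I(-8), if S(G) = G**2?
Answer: -68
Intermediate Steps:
I(Z) = 1 (I(Z) = (-1)**2 = 1)
-68*I(-8) = -68*1 = -68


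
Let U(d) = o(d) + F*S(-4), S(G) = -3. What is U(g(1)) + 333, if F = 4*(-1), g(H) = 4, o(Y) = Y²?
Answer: 361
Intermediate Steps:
F = -4
U(d) = 12 + d² (U(d) = d² - 4*(-3) = d² + 12 = 12 + d²)
U(g(1)) + 333 = (12 + 4²) + 333 = (12 + 16) + 333 = 28 + 333 = 361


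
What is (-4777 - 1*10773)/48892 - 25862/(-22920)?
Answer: 113504863/140075580 ≈ 0.81031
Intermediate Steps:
(-4777 - 1*10773)/48892 - 25862/(-22920) = (-4777 - 10773)*(1/48892) - 25862*(-1/22920) = -15550*1/48892 + 12931/11460 = -7775/24446 + 12931/11460 = 113504863/140075580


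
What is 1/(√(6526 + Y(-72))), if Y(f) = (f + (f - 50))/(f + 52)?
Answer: √653570/65357 ≈ 0.012370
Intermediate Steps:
Y(f) = (-50 + 2*f)/(52 + f) (Y(f) = (f + (-50 + f))/(52 + f) = (-50 + 2*f)/(52 + f))
1/(√(6526 + Y(-72))) = 1/(√(6526 + 2*(-25 - 72)/(52 - 72))) = 1/(√(6526 + 2*(-97)/(-20))) = 1/(√(6526 + 2*(-1/20)*(-97))) = 1/(√(6526 + 97/10)) = 1/(√(65357/10)) = 1/(√653570/10) = √653570/65357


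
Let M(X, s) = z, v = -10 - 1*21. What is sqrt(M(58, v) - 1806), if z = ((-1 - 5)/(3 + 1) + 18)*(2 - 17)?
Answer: 37*I*sqrt(6)/2 ≈ 45.316*I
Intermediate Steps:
v = -31 (v = -10 - 21 = -31)
z = -495/2 (z = (-6/4 + 18)*(-15) = (-6*1/4 + 18)*(-15) = (-3/2 + 18)*(-15) = (33/2)*(-15) = -495/2 ≈ -247.50)
M(X, s) = -495/2
sqrt(M(58, v) - 1806) = sqrt(-495/2 - 1806) = sqrt(-4107/2) = 37*I*sqrt(6)/2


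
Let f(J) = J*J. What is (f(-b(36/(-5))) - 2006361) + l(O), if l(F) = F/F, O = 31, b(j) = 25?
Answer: -2005735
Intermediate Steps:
f(J) = J²
l(F) = 1
(f(-b(36/(-5))) - 2006361) + l(O) = ((-1*25)² - 2006361) + 1 = ((-25)² - 2006361) + 1 = (625 - 2006361) + 1 = -2005736 + 1 = -2005735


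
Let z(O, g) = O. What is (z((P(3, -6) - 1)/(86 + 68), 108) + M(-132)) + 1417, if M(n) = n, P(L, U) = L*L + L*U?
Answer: 98940/77 ≈ 1284.9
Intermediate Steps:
P(L, U) = L**2 + L*U
(z((P(3, -6) - 1)/(86 + 68), 108) + M(-132)) + 1417 = ((3*(3 - 6) - 1)/(86 + 68) - 132) + 1417 = ((3*(-3) - 1)/154 - 132) + 1417 = ((-9 - 1)*(1/154) - 132) + 1417 = (-10*1/154 - 132) + 1417 = (-5/77 - 132) + 1417 = -10169/77 + 1417 = 98940/77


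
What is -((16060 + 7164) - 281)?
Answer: -22943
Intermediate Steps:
-((16060 + 7164) - 281) = -(23224 - 281) = -1*22943 = -22943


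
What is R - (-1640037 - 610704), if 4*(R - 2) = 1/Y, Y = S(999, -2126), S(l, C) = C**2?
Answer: 40692317071473/18079504 ≈ 2.2507e+6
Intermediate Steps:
Y = 4519876 (Y = (-2126)**2 = 4519876)
R = 36159009/18079504 (R = 2 + (1/4)/4519876 = 2 + (1/4)*(1/4519876) = 2 + 1/18079504 = 36159009/18079504 ≈ 2.0000)
R - (-1640037 - 610704) = 36159009/18079504 - (-1640037 - 610704) = 36159009/18079504 - 1*(-2250741) = 36159009/18079504 + 2250741 = 40692317071473/18079504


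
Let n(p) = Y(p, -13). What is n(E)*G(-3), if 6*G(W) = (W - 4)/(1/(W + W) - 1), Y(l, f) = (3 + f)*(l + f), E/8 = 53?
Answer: -4110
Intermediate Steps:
E = 424 (E = 8*53 = 424)
Y(l, f) = (3 + f)*(f + l)
n(p) = 130 - 10*p (n(p) = (-13)² + 3*(-13) + 3*p - 13*p = 169 - 39 + 3*p - 13*p = 130 - 10*p)
G(W) = (-4 + W)/(6*(-1 + 1/(2*W))) (G(W) = ((W - 4)/(1/(W + W) - 1))/6 = ((-4 + W)/(1/(2*W) - 1))/6 = ((-4 + W)/(-1 + 1/(2*W)))/6 = (-4 + W)/(6*(-1 + 1/(2*W))))
n(E)*G(-3) = (130 - 10*424)*((⅓)*(-3)*(4 - 1*(-3))/(-1 + 2*(-3))) = (130 - 4240)*((⅓)*(-3)*(4 + 3)/(-1 - 6)) = -1370*(-3)*7/(-7) = -1370*(-3)*(-1)*7/7 = -4110*1 = -4110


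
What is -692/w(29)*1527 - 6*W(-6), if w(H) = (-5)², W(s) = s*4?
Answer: -1053084/25 ≈ -42123.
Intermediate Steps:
W(s) = 4*s
w(H) = 25
-692/w(29)*1527 - 6*W(-6) = -692/25*1527 - 24*(-6) = -692*1/25*1527 - 6*(-24) = -692/25*1527 + 144 = -1056684/25 + 144 = -1053084/25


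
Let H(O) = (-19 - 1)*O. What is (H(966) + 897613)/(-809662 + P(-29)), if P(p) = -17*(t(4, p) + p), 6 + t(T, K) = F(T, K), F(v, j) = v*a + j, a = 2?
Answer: -878293/808710 ≈ -1.0860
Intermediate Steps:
F(v, j) = j + 2*v (F(v, j) = v*2 + j = 2*v + j = j + 2*v)
H(O) = -20*O
t(T, K) = -6 + K + 2*T (t(T, K) = -6 + (K + 2*T) = -6 + K + 2*T)
P(p) = -34 - 34*p (P(p) = -17*((-6 + p + 2*4) + p) = -17*((-6 + p + 8) + p) = -17*((2 + p) + p) = -17*(2 + 2*p) = -34 - 34*p)
(H(966) + 897613)/(-809662 + P(-29)) = (-20*966 + 897613)/(-809662 + (-34 - 34*(-29))) = (-19320 + 897613)/(-809662 + (-34 + 986)) = 878293/(-809662 + 952) = 878293/(-808710) = 878293*(-1/808710) = -878293/808710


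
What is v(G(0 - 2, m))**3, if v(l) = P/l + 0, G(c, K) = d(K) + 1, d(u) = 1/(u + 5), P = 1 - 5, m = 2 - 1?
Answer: -13824/343 ≈ -40.303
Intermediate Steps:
m = 1
P = -4
d(u) = 1/(5 + u)
G(c, K) = 1 + 1/(5 + K) (G(c, K) = 1/(5 + K) + 1 = 1 + 1/(5 + K))
v(l) = -4/l (v(l) = -4/l + 0 = -4/l)
v(G(0 - 2, m))**3 = (-4*(5 + 1)/(6 + 1))**3 = (-4/(7/6))**3 = (-4/((1/6)*7))**3 = (-4/7/6)**3 = (-4*6/7)**3 = (-24/7)**3 = -13824/343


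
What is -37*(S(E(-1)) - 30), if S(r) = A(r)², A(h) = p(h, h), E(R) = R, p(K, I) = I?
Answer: 1073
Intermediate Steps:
A(h) = h
S(r) = r²
-37*(S(E(-1)) - 30) = -37*((-1)² - 30) = -37*(1 - 30) = -37*(-29) = 1073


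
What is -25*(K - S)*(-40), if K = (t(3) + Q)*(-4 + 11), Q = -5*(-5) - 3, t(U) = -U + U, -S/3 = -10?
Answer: 124000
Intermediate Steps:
S = 30 (S = -3*(-10) = 30)
t(U) = 0
Q = 22 (Q = 25 - 3 = 22)
K = 154 (K = (0 + 22)*(-4 + 11) = 22*7 = 154)
-25*(K - S)*(-40) = -25*(154 - 1*30)*(-40) = -25*(154 - 30)*(-40) = -25*124*(-40) = -3100*(-40) = 124000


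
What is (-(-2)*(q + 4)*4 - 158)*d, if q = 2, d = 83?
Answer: -9130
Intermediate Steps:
(-(-2)*(q + 4)*4 - 158)*d = (-(-2)*(2 + 4)*4 - 158)*83 = (-(-2)*6*4 - 158)*83 = (-2*(-6)*4 - 158)*83 = (12*4 - 158)*83 = (48 - 158)*83 = -110*83 = -9130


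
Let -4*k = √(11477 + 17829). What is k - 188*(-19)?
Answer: 3572 - √29306/4 ≈ 3529.2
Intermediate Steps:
k = -√29306/4 (k = -√(11477 + 17829)/4 = -√29306/4 ≈ -42.797)
k - 188*(-19) = -√29306/4 - 188*(-19) = -√29306/4 + 3572 = 3572 - √29306/4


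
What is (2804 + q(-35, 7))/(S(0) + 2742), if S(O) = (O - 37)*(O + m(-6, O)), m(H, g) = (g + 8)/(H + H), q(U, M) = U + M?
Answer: 2082/2075 ≈ 1.0034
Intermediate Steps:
q(U, M) = M + U
m(H, g) = (8 + g)/(2*H) (m(H, g) = (8 + g)/((2*H)) = (8 + g)*(1/(2*H)) = (8 + g)/(2*H))
S(O) = (-37 + O)*(-2/3 + 11*O/12) (S(O) = (O - 37)*(O + (1/2)*(8 + O)/(-6)) = (-37 + O)*(O + (1/2)*(-1/6)*(8 + O)) = (-37 + O)*(O + (-2/3 - O/12)) = (-37 + O)*(-2/3 + 11*O/12))
(2804 + q(-35, 7))/(S(0) + 2742) = (2804 + (7 - 35))/((74/3 - 415/12*0 + (11/12)*0**2) + 2742) = (2804 - 28)/((74/3 + 0 + (11/12)*0) + 2742) = 2776/((74/3 + 0 + 0) + 2742) = 2776/(74/3 + 2742) = 2776/(8300/3) = 2776*(3/8300) = 2082/2075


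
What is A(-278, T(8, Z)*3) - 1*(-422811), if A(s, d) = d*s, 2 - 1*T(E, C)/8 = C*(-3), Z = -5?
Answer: 509547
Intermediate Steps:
T(E, C) = 16 + 24*C (T(E, C) = 16 - 8*C*(-3) = 16 - (-24)*C = 16 + 24*C)
A(-278, T(8, Z)*3) - 1*(-422811) = ((16 + 24*(-5))*3)*(-278) - 1*(-422811) = ((16 - 120)*3)*(-278) + 422811 = -104*3*(-278) + 422811 = -312*(-278) + 422811 = 86736 + 422811 = 509547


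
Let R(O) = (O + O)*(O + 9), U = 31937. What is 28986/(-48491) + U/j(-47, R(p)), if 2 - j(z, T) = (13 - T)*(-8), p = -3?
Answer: 1537236583/19105454 ≈ 80.461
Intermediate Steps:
R(O) = 2*O*(9 + O) (R(O) = (2*O)*(9 + O) = 2*O*(9 + O))
j(z, T) = 106 - 8*T (j(z, T) = 2 - (13 - T)*(-8) = 2 - (-104 + 8*T) = 2 + (104 - 8*T) = 106 - 8*T)
28986/(-48491) + U/j(-47, R(p)) = 28986/(-48491) + 31937/(106 - 16*(-3)*(9 - 3)) = 28986*(-1/48491) + 31937/(106 - 16*(-3)*6) = -28986/48491 + 31937/(106 - 8*(-36)) = -28986/48491 + 31937/(106 + 288) = -28986/48491 + 31937/394 = 1537236583/19105454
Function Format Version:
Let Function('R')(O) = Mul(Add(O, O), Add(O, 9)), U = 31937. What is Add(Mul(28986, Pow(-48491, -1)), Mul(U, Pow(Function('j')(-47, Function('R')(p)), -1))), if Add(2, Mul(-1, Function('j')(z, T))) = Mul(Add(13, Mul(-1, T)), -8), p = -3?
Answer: Rational(1537236583, 19105454) ≈ 80.461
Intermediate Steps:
Function('R')(O) = Mul(2, O, Add(9, O)) (Function('R')(O) = Mul(Mul(2, O), Add(9, O)) = Mul(2, O, Add(9, O)))
Function('j')(z, T) = Add(106, Mul(-8, T)) (Function('j')(z, T) = Add(2, Mul(-1, Mul(Add(13, Mul(-1, T)), -8))) = Add(2, Mul(-1, Add(-104, Mul(8, T)))) = Add(2, Add(104, Mul(-8, T))) = Add(106, Mul(-8, T)))
Add(Mul(28986, Pow(-48491, -1)), Mul(U, Pow(Function('j')(-47, Function('R')(p)), -1))) = Add(Mul(28986, Pow(-48491, -1)), Mul(31937, Pow(Add(106, Mul(-8, Mul(2, -3, Add(9, -3)))), -1))) = Add(Mul(28986, Rational(-1, 48491)), Mul(31937, Pow(Add(106, Mul(-8, Mul(2, -3, 6))), -1))) = Add(Rational(-28986, 48491), Mul(31937, Pow(Add(106, Mul(-8, -36)), -1))) = Add(Rational(-28986, 48491), Mul(31937, Pow(Add(106, 288), -1))) = Add(Rational(-28986, 48491), Mul(31937, Pow(394, -1))) = Add(Rational(-28986, 48491), Mul(31937, Rational(1, 394))) = Add(Rational(-28986, 48491), Rational(31937, 394)) = Rational(1537236583, 19105454)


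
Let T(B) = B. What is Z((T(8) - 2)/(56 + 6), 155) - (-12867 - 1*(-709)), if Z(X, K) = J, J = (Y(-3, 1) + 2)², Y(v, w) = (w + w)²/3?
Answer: 109522/9 ≈ 12169.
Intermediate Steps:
Y(v, w) = 4*w²/3 (Y(v, w) = (2*w)²*(⅓) = (4*w²)*(⅓) = 4*w²/3)
J = 100/9 (J = ((4/3)*1² + 2)² = ((4/3)*1 + 2)² = (4/3 + 2)² = (10/3)² = 100/9 ≈ 11.111)
Z(X, K) = 100/9
Z((T(8) - 2)/(56 + 6), 155) - (-12867 - 1*(-709)) = 100/9 - (-12867 - 1*(-709)) = 100/9 - (-12867 + 709) = 100/9 - 1*(-12158) = 100/9 + 12158 = 109522/9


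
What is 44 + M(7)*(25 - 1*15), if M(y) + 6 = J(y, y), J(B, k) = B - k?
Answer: -16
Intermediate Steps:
M(y) = -6 (M(y) = -6 + (y - y) = -6 + 0 = -6)
44 + M(7)*(25 - 1*15) = 44 - 6*(25 - 1*15) = 44 - 6*(25 - 15) = 44 - 6*10 = 44 - 60 = -16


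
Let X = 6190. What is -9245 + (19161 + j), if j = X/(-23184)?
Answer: 114943177/11592 ≈ 9915.7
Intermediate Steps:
j = -3095/11592 (j = 6190/(-23184) = 6190*(-1/23184) = -3095/11592 ≈ -0.26699)
-9245 + (19161 + j) = -9245 + (19161 - 3095/11592) = -9245 + 222111217/11592 = 114943177/11592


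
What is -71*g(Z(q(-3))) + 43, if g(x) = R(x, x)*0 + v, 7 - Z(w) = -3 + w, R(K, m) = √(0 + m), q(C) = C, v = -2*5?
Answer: 753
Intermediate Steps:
v = -10
R(K, m) = √m
Z(w) = 10 - w (Z(w) = 7 - (-3 + w) = 7 + (3 - w) = 10 - w)
g(x) = -10 (g(x) = √x*0 - 10 = 0 - 10 = -10)
-71*g(Z(q(-3))) + 43 = -71*(-10) + 43 = 710 + 43 = 753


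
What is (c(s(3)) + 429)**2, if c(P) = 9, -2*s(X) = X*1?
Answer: 191844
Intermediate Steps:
s(X) = -X/2
(c(s(3)) + 429)**2 = (9 + 429)**2 = 438**2 = 191844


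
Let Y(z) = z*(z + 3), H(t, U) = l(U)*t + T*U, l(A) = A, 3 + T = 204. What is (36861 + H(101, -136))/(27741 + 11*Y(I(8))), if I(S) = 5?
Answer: -4211/28181 ≈ -0.14943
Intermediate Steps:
T = 201 (T = -3 + 204 = 201)
H(t, U) = 201*U + U*t (H(t, U) = U*t + 201*U = 201*U + U*t)
Y(z) = z*(3 + z)
(36861 + H(101, -136))/(27741 + 11*Y(I(8))) = (36861 - 136*(201 + 101))/(27741 + 11*(5*(3 + 5))) = (36861 - 136*302)/(27741 + 11*(5*8)) = (36861 - 41072)/(27741 + 11*40) = -4211/(27741 + 440) = -4211/28181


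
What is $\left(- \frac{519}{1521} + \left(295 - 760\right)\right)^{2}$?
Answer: $\frac{55662021184}{257049} \approx 2.1654 \cdot 10^{5}$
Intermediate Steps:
$\left(- \frac{519}{1521} + \left(295 - 760\right)\right)^{2} = \left(\left(-519\right) \frac{1}{1521} + \left(295 - 760\right)\right)^{2} = \left(- \frac{173}{507} - 465\right)^{2} = \left(- \frac{235928}{507}\right)^{2} = \frac{55662021184}{257049}$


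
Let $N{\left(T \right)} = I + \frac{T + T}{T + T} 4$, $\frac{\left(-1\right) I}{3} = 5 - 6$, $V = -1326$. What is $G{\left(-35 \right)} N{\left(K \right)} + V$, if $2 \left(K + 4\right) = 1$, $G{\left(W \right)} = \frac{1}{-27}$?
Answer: $- \frac{35809}{27} \approx -1326.3$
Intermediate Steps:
$G{\left(W \right)} = - \frac{1}{27}$
$K = - \frac{7}{2}$ ($K = -4 + \frac{1}{2} \cdot 1 = -4 + \frac{1}{2} = - \frac{7}{2} \approx -3.5$)
$I = 3$ ($I = - 3 \left(5 - 6\right) = \left(-3\right) \left(-1\right) = 3$)
$N{\left(T \right)} = 7$ ($N{\left(T \right)} = 3 + \frac{T + T}{T + T} 4 = 3 + \frac{2 T}{2 T} 4 = 3 + 2 T \frac{1}{2 T} 4 = 3 + 1 \cdot 4 = 3 + 4 = 7$)
$G{\left(-35 \right)} N{\left(K \right)} + V = \left(- \frac{1}{27}\right) 7 - 1326 = - \frac{7}{27} - 1326 = - \frac{35809}{27}$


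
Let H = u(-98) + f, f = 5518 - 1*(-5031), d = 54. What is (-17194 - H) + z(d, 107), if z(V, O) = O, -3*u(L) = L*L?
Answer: -73304/3 ≈ -24435.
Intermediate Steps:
u(L) = -L²/3 (u(L) = -L*L/3 = -L²/3)
f = 10549 (f = 5518 + 5031 = 10549)
H = 22043/3 (H = -⅓*(-98)² + 10549 = -⅓*9604 + 10549 = -9604/3 + 10549 = 22043/3 ≈ 7347.7)
(-17194 - H) + z(d, 107) = (-17194 - 1*22043/3) + 107 = (-17194 - 22043/3) + 107 = -73625/3 + 107 = -73304/3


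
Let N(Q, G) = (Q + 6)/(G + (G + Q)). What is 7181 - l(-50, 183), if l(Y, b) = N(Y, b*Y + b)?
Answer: 32285765/4496 ≈ 7181.0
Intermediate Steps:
N(Q, G) = (6 + Q)/(Q + 2*G)
l(Y, b) = (6 + Y)/(Y + 2*b + 2*Y*b) (l(Y, b) = (6 + Y)/(Y + 2*(b*Y + b)) = (6 + Y)/(Y + 2*(Y*b + b)) = (6 + Y)/(Y + 2*(b + Y*b)) = (6 + Y)/(Y + (2*b + 2*Y*b)) = (6 + Y)/(Y + 2*b + 2*Y*b))
7181 - l(-50, 183) = 7181 - (6 - 50)/(-50 + 2*183*(1 - 50)) = 7181 - (-44)/(-50 + 2*183*(-49)) = 7181 - (-44)/(-50 - 17934) = 7181 - (-44)/(-17984) = 7181 - (-1)*(-44)/17984 = 7181 - 1*11/4496 = 7181 - 11/4496 = 32285765/4496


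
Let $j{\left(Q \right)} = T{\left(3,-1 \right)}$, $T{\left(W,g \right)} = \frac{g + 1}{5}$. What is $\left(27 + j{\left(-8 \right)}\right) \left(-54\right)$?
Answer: $-1458$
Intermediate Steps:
$T{\left(W,g \right)} = \frac{1}{5} + \frac{g}{5}$ ($T{\left(W,g \right)} = \frac{1 + g}{5} = \frac{1}{5} + \frac{g}{5}$)
$j{\left(Q \right)} = 0$ ($j{\left(Q \right)} = \frac{1}{5} + \frac{1}{5} \left(-1\right) = \frac{1}{5} - \frac{1}{5} = 0$)
$\left(27 + j{\left(-8 \right)}\right) \left(-54\right) = \left(27 + 0\right) \left(-54\right) = 27 \left(-54\right) = -1458$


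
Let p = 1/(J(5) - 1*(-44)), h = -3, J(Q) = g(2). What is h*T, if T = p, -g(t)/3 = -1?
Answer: -3/47 ≈ -0.063830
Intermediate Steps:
g(t) = 3 (g(t) = -3*(-1) = 3)
J(Q) = 3
p = 1/47 (p = 1/(3 - 1*(-44)) = 1/(3 + 44) = 1/47 ≈ 0.021277)
T = 1/47 ≈ 0.021277
h*T = -3*1/47 = -3/47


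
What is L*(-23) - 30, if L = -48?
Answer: 1074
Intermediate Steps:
L*(-23) - 30 = -48*(-23) - 30 = 1104 - 30 = 1074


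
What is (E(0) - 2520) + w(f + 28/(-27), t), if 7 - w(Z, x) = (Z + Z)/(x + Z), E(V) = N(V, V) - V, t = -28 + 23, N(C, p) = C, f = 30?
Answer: -1627475/647 ≈ -2515.4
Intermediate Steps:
t = -5
E(V) = 0 (E(V) = V - V = 0)
w(Z, x) = 7 - 2*Z/(Z + x) (w(Z, x) = 7 - (Z + Z)/(x + Z) = 7 - 2*Z/(Z + x))
(E(0) - 2520) + w(f + 28/(-27), t) = (0 - 2520) + (5*(30 + 28/(-27)) + 7*(-5))/((30 + 28/(-27)) - 5) = -2520 + (5*(30 + 28*(-1/27)) - 35)/((30 + 28*(-1/27)) - 5) = -2520 + (5*(30 - 28/27) - 35)/((30 - 28/27) - 5) = -2520 + (5*(782/27) - 35)/(782/27 - 5) = -2520 + (3910/27 - 35)/(647/27) = -2520 + (27/647)*(2965/27) = -2520 + 2965/647 = -1627475/647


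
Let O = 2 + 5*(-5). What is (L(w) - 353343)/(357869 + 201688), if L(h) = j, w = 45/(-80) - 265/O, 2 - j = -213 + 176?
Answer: -39256/62173 ≈ -0.63140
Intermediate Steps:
O = -23 (O = 2 - 25 = -23)
j = 39 (j = 2 - (-213 + 176) = 2 - 1*(-37) = 2 + 37 = 39)
w = 4033/368 (w = 45/(-80) - 265/(-23) = 45*(-1/80) - 265*(-1/23) = -9/16 + 265/23 = 4033/368 ≈ 10.959)
L(h) = 39
(L(w) - 353343)/(357869 + 201688) = (39 - 353343)/(357869 + 201688) = -353304/559557 = -353304*1/559557 = -39256/62173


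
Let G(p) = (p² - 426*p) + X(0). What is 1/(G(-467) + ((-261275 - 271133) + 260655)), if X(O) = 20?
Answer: 1/145298 ≈ 6.8824e-6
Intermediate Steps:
G(p) = 20 + p² - 426*p (G(p) = (p² - 426*p) + 20 = 20 + p² - 426*p)
1/(G(-467) + ((-261275 - 271133) + 260655)) = 1/((20 + (-467)² - 426*(-467)) + ((-261275 - 271133) + 260655)) = 1/((20 + 218089 + 198942) + (-532408 + 260655)) = 1/(417051 - 271753) = 1/145298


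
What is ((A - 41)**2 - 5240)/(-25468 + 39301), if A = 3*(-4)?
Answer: -2431/13833 ≈ -0.17574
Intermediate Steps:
A = -12
((A - 41)**2 - 5240)/(-25468 + 39301) = ((-12 - 41)**2 - 5240)/(-25468 + 39301) = ((-53)**2 - 5240)/13833 = (2809 - 5240)*(1/13833) = -2431*1/13833 = -2431/13833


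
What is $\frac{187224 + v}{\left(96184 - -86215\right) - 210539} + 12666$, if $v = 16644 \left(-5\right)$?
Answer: $\frac{29693103}{2345} \approx 12662.0$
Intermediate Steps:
$v = -83220$
$\frac{187224 + v}{\left(96184 - -86215\right) - 210539} + 12666 = \frac{187224 - 83220}{\left(96184 - -86215\right) - 210539} + 12666 = \frac{104004}{\left(96184 + 86215\right) - 210539} + 12666 = \frac{104004}{182399 - 210539} + 12666 = \frac{104004}{-28140} + 12666 = 104004 \left(- \frac{1}{28140}\right) + 12666 = - \frac{8667}{2345} + 12666 = \frac{29693103}{2345}$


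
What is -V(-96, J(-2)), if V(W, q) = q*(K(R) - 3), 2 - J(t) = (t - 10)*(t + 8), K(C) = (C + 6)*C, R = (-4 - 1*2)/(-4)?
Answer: -1221/2 ≈ -610.50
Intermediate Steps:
R = 3/2 (R = (-4 - 2)*(-¼) = -6*(-¼) = 3/2 ≈ 1.5000)
K(C) = C*(6 + C) (K(C) = (6 + C)*C = C*(6 + C))
J(t) = 2 - (-10 + t)*(8 + t) (J(t) = 2 - (t - 10)*(t + 8) = 2 - (-10 + t)*(8 + t))
V(W, q) = 33*q/4 (V(W, q) = q*(3*(6 + 3/2)/2 - 3) = q*((3/2)*(15/2) - 3) = q*(45/4 - 3) = q*(33/4) = 33*q/4)
-V(-96, J(-2)) = -33*(82 - 1*(-2)² + 2*(-2))/4 = -33*(82 - 1*4 - 4)/4 = -33*(82 - 4 - 4)/4 = -33*74/4 = -1*1221/2 = -1221/2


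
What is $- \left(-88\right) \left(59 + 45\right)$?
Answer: $9152$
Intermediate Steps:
$- \left(-88\right) \left(59 + 45\right) = - \left(-88\right) 104 = \left(-1\right) \left(-9152\right) = 9152$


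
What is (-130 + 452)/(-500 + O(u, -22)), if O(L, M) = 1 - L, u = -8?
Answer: -322/491 ≈ -0.65580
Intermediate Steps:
(-130 + 452)/(-500 + O(u, -22)) = (-130 + 452)/(-500 + (1 - 1*(-8))) = 322/(-500 + (1 + 8)) = 322/(-500 + 9) = 322/(-491) = 322*(-1/491) = -322/491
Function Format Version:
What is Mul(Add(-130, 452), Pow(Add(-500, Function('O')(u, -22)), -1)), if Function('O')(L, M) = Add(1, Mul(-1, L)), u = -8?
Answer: Rational(-322, 491) ≈ -0.65580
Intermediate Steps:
Mul(Add(-130, 452), Pow(Add(-500, Function('O')(u, -22)), -1)) = Mul(Add(-130, 452), Pow(Add(-500, Add(1, Mul(-1, -8))), -1)) = Mul(322, Pow(Add(-500, Add(1, 8)), -1)) = Mul(322, Pow(Add(-500, 9), -1)) = Mul(322, Pow(-491, -1)) = Mul(322, Rational(-1, 491)) = Rational(-322, 491)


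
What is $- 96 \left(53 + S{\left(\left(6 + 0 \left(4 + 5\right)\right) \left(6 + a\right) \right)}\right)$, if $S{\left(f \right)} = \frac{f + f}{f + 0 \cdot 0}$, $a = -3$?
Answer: $-5280$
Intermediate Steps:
$S{\left(f \right)} = 2$ ($S{\left(f \right)} = \frac{2 f}{f + 0} = \frac{2 f}{f} = 2$)
$- 96 \left(53 + S{\left(\left(6 + 0 \left(4 + 5\right)\right) \left(6 + a\right) \right)}\right) = - 96 \left(53 + 2\right) = \left(-96\right) 55 = -5280$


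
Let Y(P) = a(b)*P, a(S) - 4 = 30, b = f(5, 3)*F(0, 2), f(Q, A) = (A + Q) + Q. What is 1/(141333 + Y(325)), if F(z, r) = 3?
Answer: 1/152383 ≈ 6.5624e-6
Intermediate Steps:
f(Q, A) = A + 2*Q
b = 39 (b = (3 + 2*5)*3 = (3 + 10)*3 = 13*3 = 39)
a(S) = 34 (a(S) = 4 + 30 = 34)
Y(P) = 34*P
1/(141333 + Y(325)) = 1/(141333 + 34*325) = 1/(141333 + 11050) = 1/152383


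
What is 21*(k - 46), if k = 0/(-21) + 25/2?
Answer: -1407/2 ≈ -703.50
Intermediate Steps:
k = 25/2 (k = 0*(-1/21) + 25*(½) = 0 + 25/2 = 25/2 ≈ 12.500)
21*(k - 46) = 21*(25/2 - 46) = 21*(-67/2) = -1407/2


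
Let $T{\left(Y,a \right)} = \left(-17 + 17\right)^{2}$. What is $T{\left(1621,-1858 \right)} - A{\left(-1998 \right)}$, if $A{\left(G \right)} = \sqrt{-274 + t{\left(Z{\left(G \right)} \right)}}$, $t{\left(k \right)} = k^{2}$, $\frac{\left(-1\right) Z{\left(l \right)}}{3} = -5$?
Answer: $- 7 i \approx - 7.0 i$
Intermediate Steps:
$Z{\left(l \right)} = 15$ ($Z{\left(l \right)} = \left(-3\right) \left(-5\right) = 15$)
$T{\left(Y,a \right)} = 0$ ($T{\left(Y,a \right)} = 0^{2} = 0$)
$A{\left(G \right)} = 7 i$ ($A{\left(G \right)} = \sqrt{-274 + 15^{2}} = \sqrt{-274 + 225} = \sqrt{-49} = 7 i$)
$T{\left(1621,-1858 \right)} - A{\left(-1998 \right)} = 0 - 7 i = - 7 i$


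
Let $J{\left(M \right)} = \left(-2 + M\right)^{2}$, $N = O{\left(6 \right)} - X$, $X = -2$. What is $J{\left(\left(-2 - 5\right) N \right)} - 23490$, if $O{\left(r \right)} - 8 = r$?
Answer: $-10494$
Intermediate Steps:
$O{\left(r \right)} = 8 + r$
$N = 16$ ($N = \left(8 + 6\right) - -2 = 14 + 2 = 16$)
$J{\left(\left(-2 - 5\right) N \right)} - 23490 = \left(-2 + \left(-2 - 5\right) 16\right)^{2} - 23490 = \left(-2 - 112\right)^{2} - 23490 = \left(-114\right)^{2} - 23490 = 12996 - 23490 = -10494$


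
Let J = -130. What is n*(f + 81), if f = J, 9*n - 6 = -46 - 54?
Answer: 4606/9 ≈ 511.78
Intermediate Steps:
n = -94/9 (n = ⅔ + (-46 - 54)/9 = ⅔ + (⅑)*(-100) = ⅔ - 100/9 = -94/9 ≈ -10.444)
f = -130
n*(f + 81) = -94*(-130 + 81)/9 = -94/9*(-49) = 4606/9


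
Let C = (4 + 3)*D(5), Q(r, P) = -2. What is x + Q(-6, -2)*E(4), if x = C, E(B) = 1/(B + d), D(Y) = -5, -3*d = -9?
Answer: -247/7 ≈ -35.286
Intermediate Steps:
d = 3 (d = -⅓*(-9) = 3)
E(B) = 1/(3 + B) (E(B) = 1/(B + 3) = 1/(3 + B))
C = -35 (C = (4 + 3)*(-5) = 7*(-5) = -35)
x = -35
x + Q(-6, -2)*E(4) = -35 - 2/(3 + 4) = -35 - 2/7 = -247/7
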